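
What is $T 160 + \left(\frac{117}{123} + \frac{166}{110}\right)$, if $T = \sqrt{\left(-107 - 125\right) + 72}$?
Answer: $\frac{5548}{2255} + 640 i \sqrt{10} \approx 2.4603 + 2023.9 i$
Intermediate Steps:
$T = 4 i \sqrt{10}$ ($T = \sqrt{\left(-107 - 125\right) + 72} = \sqrt{-232 + 72} = \sqrt{-160} = 4 i \sqrt{10} \approx 12.649 i$)
$T 160 + \left(\frac{117}{123} + \frac{166}{110}\right) = 4 i \sqrt{10} \cdot 160 + \left(\frac{117}{123} + \frac{166}{110}\right) = 640 i \sqrt{10} + \left(117 \cdot \frac{1}{123} + 166 \cdot \frac{1}{110}\right) = 640 i \sqrt{10} + \left(\frac{39}{41} + \frac{83}{55}\right) = 640 i \sqrt{10} + \frac{5548}{2255} = \frac{5548}{2255} + 640 i \sqrt{10}$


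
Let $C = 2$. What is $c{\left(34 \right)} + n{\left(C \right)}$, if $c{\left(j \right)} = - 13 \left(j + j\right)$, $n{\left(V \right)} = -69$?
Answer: $-953$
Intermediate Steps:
$c{\left(j \right)} = - 26 j$ ($c{\left(j \right)} = - 13 \cdot 2 j = - 26 j$)
$c{\left(34 \right)} + n{\left(C \right)} = \left(-26\right) 34 - 69 = -884 - 69 = -953$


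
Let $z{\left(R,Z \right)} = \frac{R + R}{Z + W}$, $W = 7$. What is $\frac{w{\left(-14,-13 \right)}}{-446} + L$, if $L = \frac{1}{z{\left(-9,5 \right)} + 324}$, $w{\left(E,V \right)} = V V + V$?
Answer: $- \frac{49864}{143835} \approx -0.34667$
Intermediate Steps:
$w{\left(E,V \right)} = V + V^{2}$ ($w{\left(E,V \right)} = V^{2} + V = V + V^{2}$)
$z{\left(R,Z \right)} = \frac{2 R}{7 + Z}$ ($z{\left(R,Z \right)} = \frac{R + R}{Z + 7} = \frac{2 R}{7 + Z}$)
$L = \frac{2}{645}$ ($L = \frac{1}{2 \left(-9\right) \frac{1}{7 + 5} + 324} = \frac{1}{2 \left(-9\right) \frac{1}{12} + 324} = \frac{1}{- \frac{3}{2} + 324} = \frac{1}{\frac{645}{2}} = \frac{2}{645} \approx 0.0031008$)
$\frac{w{\left(-14,-13 \right)}}{-446} + L = \frac{\left(-13\right) \left(1 - 13\right)}{-446} + \frac{2}{645} = \left(-13\right) \left(-12\right) \left(- \frac{1}{446}\right) + \frac{2}{645} = 156 \left(- \frac{1}{446}\right) + \frac{2}{645} = - \frac{78}{223} + \frac{2}{645} = - \frac{49864}{143835}$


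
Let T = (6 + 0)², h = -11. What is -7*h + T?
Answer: 113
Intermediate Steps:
T = 36 (T = 6² = 36)
-7*h + T = -7*(-11) + 36 = 77 + 36 = 113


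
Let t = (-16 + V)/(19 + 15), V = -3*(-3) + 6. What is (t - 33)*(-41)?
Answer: 46043/34 ≈ 1354.2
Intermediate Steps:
V = 15 (V = 9 + 6 = 15)
t = -1/34 (t = (-16 + 15)/(19 + 15) = -1/34 ≈ -0.029412)
(t - 33)*(-41) = (-1/34 - 33)*(-41) = -1123/34*(-41) = 46043/34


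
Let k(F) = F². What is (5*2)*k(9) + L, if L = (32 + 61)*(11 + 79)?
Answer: 9180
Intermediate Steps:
L = 8370 (L = 93*90 = 8370)
(5*2)*k(9) + L = (5*2)*9² + 8370 = 10*81 + 8370 = 810 + 8370 = 9180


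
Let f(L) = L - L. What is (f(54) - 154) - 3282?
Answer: -3436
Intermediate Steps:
f(L) = 0
(f(54) - 154) - 3282 = (0 - 154) - 3282 = -154 - 3282 = -3436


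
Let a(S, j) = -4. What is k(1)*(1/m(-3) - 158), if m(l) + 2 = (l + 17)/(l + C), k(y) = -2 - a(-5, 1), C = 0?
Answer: -3163/10 ≈ -316.30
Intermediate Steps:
k(y) = 2 (k(y) = -2 - 1*(-4) = -2 + 4 = 2)
m(l) = -2 + (17 + l)/l (m(l) = -2 + (l + 17)/(l + 0) = -2 + (17 + l)/l)
k(1)*(1/m(-3) - 158) = 2*(1/((17 - 1*(-3))/(-3)) - 158) = 2*(1/(-(17 + 3)/3) - 158) = 2*(1/(-⅓*20) - 158) = 2*(1/(-20/3) - 158) = 2*(-3/20 - 158) = 2*(-3163/20) = -3163/10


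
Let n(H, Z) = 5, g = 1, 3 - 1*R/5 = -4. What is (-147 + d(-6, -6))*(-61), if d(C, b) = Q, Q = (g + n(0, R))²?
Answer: 6771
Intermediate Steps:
R = 35 (R = 15 - 5*(-4) = 15 + 20 = 35)
Q = 36 (Q = (1 + 5)² = 6² = 36)
d(C, b) = 36
(-147 + d(-6, -6))*(-61) = (-147 + 36)*(-61) = -111*(-61) = 6771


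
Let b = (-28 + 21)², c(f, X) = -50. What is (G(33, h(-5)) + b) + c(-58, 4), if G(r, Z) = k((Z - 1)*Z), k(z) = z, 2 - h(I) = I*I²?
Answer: 16001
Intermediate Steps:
h(I) = 2 - I³ (h(I) = 2 - I*I² = 2 - I³)
G(r, Z) = Z*(-1 + Z) (G(r, Z) = (Z - 1)*Z = (-1 + Z)*Z = Z*(-1 + Z))
b = 49 (b = (-7)² = 49)
(G(33, h(-5)) + b) + c(-58, 4) = ((2 - 1*(-5)³)*(-1 + (2 - 1*(-5)³)) + 49) - 50 = ((2 - 1*(-125))*(-1 + (2 - 1*(-125))) + 49) - 50 = ((2 + 125)*(-1 + (2 + 125)) + 49) - 50 = (127*(-1 + 127) + 49) - 50 = (127*126 + 49) - 50 = (16002 + 49) - 50 = 16051 - 50 = 16001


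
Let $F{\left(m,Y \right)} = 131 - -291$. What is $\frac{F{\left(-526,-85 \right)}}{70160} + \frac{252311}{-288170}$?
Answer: $- \frac{879026601}{1010900360} \approx -0.86955$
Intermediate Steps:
$F{\left(m,Y \right)} = 422$ ($F{\left(m,Y \right)} = 131 + 291 = 422$)
$\frac{F{\left(-526,-85 \right)}}{70160} + \frac{252311}{-288170} = \frac{422}{70160} + \frac{252311}{-288170} = 422 \cdot \frac{1}{70160} + 252311 \left(- \frac{1}{288170}\right) = \frac{211}{35080} - \frac{252311}{288170} = - \frac{879026601}{1010900360}$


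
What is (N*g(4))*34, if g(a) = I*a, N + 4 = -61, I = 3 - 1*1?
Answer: -17680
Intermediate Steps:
I = 2 (I = 3 - 1 = 2)
N = -65 (N = -4 - 61 = -65)
g(a) = 2*a
(N*g(4))*34 = -130*4*34 = -65*8*34 = -520*34 = -17680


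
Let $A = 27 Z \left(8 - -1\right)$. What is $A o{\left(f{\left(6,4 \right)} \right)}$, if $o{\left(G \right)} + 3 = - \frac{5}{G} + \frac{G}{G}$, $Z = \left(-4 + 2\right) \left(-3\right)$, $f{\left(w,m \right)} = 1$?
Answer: $-10206$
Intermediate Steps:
$Z = 6$ ($Z = \left(-2\right) \left(-3\right) = 6$)
$o{\left(G \right)} = -2 - \frac{5}{G}$ ($o{\left(G \right)} = -3 - \left(\frac{5}{G} - \frac{G}{G}\right) = -3 + \left(- \frac{5}{G} + 1\right) = -3 + \left(1 - \frac{5}{G}\right) = -2 - \frac{5}{G}$)
$A = 1458$ ($A = 27 \cdot 6 \left(8 - -1\right) = 162 \left(8 + 1\right) = 162 \cdot 9 = 1458$)
$A o{\left(f{\left(6,4 \right)} \right)} = 1458 \left(-2 - \frac{5}{1}\right) = 1458 \left(-2 - 5\right) = 1458 \left(-7\right) = -10206$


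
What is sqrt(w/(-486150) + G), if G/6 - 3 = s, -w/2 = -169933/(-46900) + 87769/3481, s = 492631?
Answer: sqrt(10916158713671589478179999)/1921750950 ≈ 1719.2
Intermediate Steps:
w = -4707902873/81629450 (w = -2*(-169933/(-46900) + 87769/3481) = -2*(-169933*(-1/46900) + 87769*(1/3481)) = -2*(169933/46900 + 87769/3481) = -2*4707902873/163258900 = -4707902873/81629450 ≈ -57.674)
G = 2955804 (G = 18 + 6*492631 = 18 + 2955786 = 2955804)
sqrt(w/(-486150) + G) = sqrt(-4707902873/81629450/(-486150) + 2955804) = sqrt(-4707902873/81629450*(-1/486150) + 2955804) = sqrt(4707902873/39684157117500 + 2955804) = sqrt(117298590349242872873/39684157117500) = sqrt(10916158713671589478179999)/1921750950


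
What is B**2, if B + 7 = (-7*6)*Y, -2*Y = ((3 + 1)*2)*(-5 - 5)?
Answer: 2845969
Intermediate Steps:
Y = 40 (Y = -(3 + 1)*2*(-5 - 5)/2 = -4*2*(-10)/2 = -4*(-10) = -1/2*(-80) = 40)
B = -1687 (B = -7 - 7*6*40 = -7 - 42*40 = -7 - 1680 = -1687)
B**2 = (-1687)**2 = 2845969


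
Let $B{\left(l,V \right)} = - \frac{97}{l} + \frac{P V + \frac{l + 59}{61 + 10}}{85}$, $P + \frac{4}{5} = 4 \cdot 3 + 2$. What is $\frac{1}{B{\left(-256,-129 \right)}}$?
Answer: $- \frac{7724800}{152075649} \approx -0.050796$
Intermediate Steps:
$P = \frac{66}{5}$ ($P = - \frac{4}{5} + \left(4 \cdot 3 + 2\right) = - \frac{4}{5} + \left(12 + 2\right) = - \frac{4}{5} + 14 = \frac{66}{5} \approx 13.2$)
$B{\left(l,V \right)} = \frac{59}{6035} - \frac{97}{l} + \frac{l}{6035} + \frac{66 V}{425}$ ($B{\left(l,V \right)} = - \frac{97}{l} + \frac{\frac{66 V}{5} + \frac{l + 59}{61 + 10}}{85} = - \frac{97}{l} + \left(\frac{66 V}{5} + \frac{59 + l}{71}\right) \frac{1}{85} = - \frac{97}{l} + \left(\frac{66 V}{5} + \left(59 + l\right) \frac{1}{71}\right) \frac{1}{85} = - \frac{97}{l} + \left(\frac{66 V}{5} + \left(\frac{59}{71} + \frac{l}{71}\right)\right) \frac{1}{85} = - \frac{97}{l} + \left(\frac{59}{71} + \frac{l}{71} + \frac{66 V}{5}\right) \frac{1}{85} = - \frac{97}{l} + \left(\frac{59}{6035} + \frac{l}{6035} + \frac{66 V}{425}\right) = \frac{59}{6035} - \frac{97}{l} + \frac{l}{6035} + \frac{66 V}{425}$)
$\frac{1}{B{\left(-256,-129 \right)}} = \frac{1}{\frac{1}{30175} \frac{1}{-256} \left(-2926975 - 256 \left(295 + 5 \left(-256\right) + 4686 \left(-129\right)\right)\right)} = \frac{1}{\frac{1}{30175} \left(- \frac{1}{256}\right) \left(-2926975 - 256 \left(295 - 1280 - 604494\right)\right)} = \frac{1}{\frac{1}{30175} \left(- \frac{1}{256}\right) \left(-2926975 - -155002624\right)} = \frac{1}{\frac{1}{30175} \left(- \frac{1}{256}\right) \left(-2926975 + 155002624\right)} = \frac{1}{\frac{1}{30175} \left(- \frac{1}{256}\right) 152075649} = \frac{1}{- \frac{152075649}{7724800}} = - \frac{7724800}{152075649}$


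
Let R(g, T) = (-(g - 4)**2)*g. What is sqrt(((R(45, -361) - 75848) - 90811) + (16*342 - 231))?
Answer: I*sqrt(237063) ≈ 486.89*I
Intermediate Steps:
R(g, T) = -g*(-4 + g)**2 (R(g, T) = (-(-4 + g)**2)*g = -g*(-4 + g)**2)
sqrt(((R(45, -361) - 75848) - 90811) + (16*342 - 231)) = sqrt(((-1*45*(-4 + 45)**2 - 75848) - 90811) + (16*342 - 231)) = sqrt(((-1*45*41**2 - 75848) - 90811) + (5472 - 231)) = sqrt(((-1*45*1681 - 75848) - 90811) + 5241) = sqrt(((-75645 - 75848) - 90811) + 5241) = sqrt((-151493 - 90811) + 5241) = sqrt(-242304 + 5241) = sqrt(-237063) = I*sqrt(237063)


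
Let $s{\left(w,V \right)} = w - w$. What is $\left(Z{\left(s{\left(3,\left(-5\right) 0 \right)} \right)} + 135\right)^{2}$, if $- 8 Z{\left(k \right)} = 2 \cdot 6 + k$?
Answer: $\frac{71289}{4} \approx 17822.0$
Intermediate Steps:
$s{\left(w,V \right)} = 0$
$Z{\left(k \right)} = - \frac{3}{2} - \frac{k}{8}$ ($Z{\left(k \right)} = - \frac{2 \cdot 6 + k}{8} = - \frac{12 + k}{8} = - \frac{3}{2} - \frac{k}{8}$)
$\left(Z{\left(s{\left(3,\left(-5\right) 0 \right)} \right)} + 135\right)^{2} = \left(\left(- \frac{3}{2} - 0\right) + 135\right)^{2} = \left(\left(- \frac{3}{2} + 0\right) + 135\right)^{2} = \left(- \frac{3}{2} + 135\right)^{2} = \left(\frac{267}{2}\right)^{2} = \frac{71289}{4}$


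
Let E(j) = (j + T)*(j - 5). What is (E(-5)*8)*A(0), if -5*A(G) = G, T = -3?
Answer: 0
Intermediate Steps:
A(G) = -G/5
E(j) = (-5 + j)*(-3 + j) (E(j) = (j - 3)*(j - 5) = (-3 + j)*(-5 + j) = (-5 + j)*(-3 + j))
(E(-5)*8)*A(0) = ((15 + (-5)² - 8*(-5))*8)*(-⅕*0) = ((15 + 25 + 40)*8)*0 = (80*8)*0 = 640*0 = 0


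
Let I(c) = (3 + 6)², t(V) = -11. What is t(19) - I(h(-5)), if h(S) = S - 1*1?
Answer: -92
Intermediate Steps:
h(S) = -1 + S (h(S) = S - 1 = -1 + S)
I(c) = 81 (I(c) = 9² = 81)
t(19) - I(h(-5)) = -11 - 1*81 = -11 - 81 = -92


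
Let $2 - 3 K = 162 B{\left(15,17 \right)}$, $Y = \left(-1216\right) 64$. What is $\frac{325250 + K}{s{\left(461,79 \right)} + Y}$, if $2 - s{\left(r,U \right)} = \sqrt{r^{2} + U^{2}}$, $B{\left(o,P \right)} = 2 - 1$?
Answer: $- \frac{37961182490}{9084067383} + \frac{487795 \sqrt{218762}}{9084067383} \approx -4.1538$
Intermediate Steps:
$B{\left(o,P \right)} = 1$
$s{\left(r,U \right)} = 2 - \sqrt{U^{2} + r^{2}}$ ($s{\left(r,U \right)} = 2 - \sqrt{r^{2} + U^{2}} = 2 - \sqrt{U^{2} + r^{2}}$)
$Y = -77824$
$K = - \frac{160}{3}$ ($K = \frac{2}{3} - \frac{162 \cdot 1}{3} = \frac{2}{3} - 54 = - \frac{160}{3} \approx -53.333$)
$\frac{325250 + K}{s{\left(461,79 \right)} + Y} = \frac{325250 - \frac{160}{3}}{\left(2 - \sqrt{79^{2} + 461^{2}}\right) - 77824} = \frac{975590}{3 \left(\left(2 - \sqrt{6241 + 212521}\right) - 77824\right)} = \frac{975590}{3 \left(\left(2 - \sqrt{218762}\right) - 77824\right)} = \frac{975590}{3 \left(-77822 - \sqrt{218762}\right)}$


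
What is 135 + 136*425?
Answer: 57935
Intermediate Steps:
135 + 136*425 = 135 + 57800 = 57935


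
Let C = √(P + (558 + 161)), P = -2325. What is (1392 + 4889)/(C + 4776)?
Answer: 14999028/11405891 - 6281*I*√1606/22811782 ≈ 1.315 - 0.011034*I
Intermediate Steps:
C = I*√1606 (C = √(-2325 + (558 + 161)) = √(-2325 + 719) = √(-1606) = I*√1606 ≈ 40.075*I)
(1392 + 4889)/(C + 4776) = (1392 + 4889)/(I*√1606 + 4776) = 6281/(4776 + I*√1606)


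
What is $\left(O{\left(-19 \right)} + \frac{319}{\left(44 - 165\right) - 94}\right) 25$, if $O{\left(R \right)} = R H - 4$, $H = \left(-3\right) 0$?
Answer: $- \frac{5895}{43} \approx -137.09$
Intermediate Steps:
$H = 0$
$O{\left(R \right)} = -4$ ($O{\left(R \right)} = R 0 - 4 = 0 - 4 = -4$)
$\left(O{\left(-19 \right)} + \frac{319}{\left(44 - 165\right) - 94}\right) 25 = \left(-4 + \frac{319}{\left(44 - 165\right) - 94}\right) 25 = \left(-4 + \frac{319}{-121 - 94}\right) 25 = \left(-4 + \frac{319}{-215}\right) 25 = \left(-4 + 319 \left(- \frac{1}{215}\right)\right) 25 = \left(-4 - \frac{319}{215}\right) 25 = \left(- \frac{1179}{215}\right) 25 = - \frac{5895}{43}$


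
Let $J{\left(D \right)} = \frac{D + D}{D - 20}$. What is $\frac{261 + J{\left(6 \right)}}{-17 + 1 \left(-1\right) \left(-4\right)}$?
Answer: $- \frac{1821}{91} \approx -20.011$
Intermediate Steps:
$J{\left(D \right)} = \frac{2 D}{-20 + D}$
$\frac{261 + J{\left(6 \right)}}{-17 + 1 \left(-1\right) \left(-4\right)} = \frac{261 + 2 \cdot 6 \frac{1}{-20 + 6}}{-17 + 1 \left(-1\right) \left(-4\right)} = \frac{261 + 2 \cdot 6 \frac{1}{-14}}{-17 - -4} = \frac{261 + 2 \cdot 6 \left(- \frac{1}{14}\right)}{-17 + 4} = \frac{261 - \frac{6}{7}}{-13} = \frac{1821}{7} \left(- \frac{1}{13}\right) = - \frac{1821}{91}$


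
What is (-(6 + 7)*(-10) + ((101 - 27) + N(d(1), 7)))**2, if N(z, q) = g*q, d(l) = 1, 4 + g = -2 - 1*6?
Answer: 14400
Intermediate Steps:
g = -12 (g = -4 + (-2 - 1*6) = -4 + (-2 - 6) = -4 - 8 = -12)
N(z, q) = -12*q
(-(6 + 7)*(-10) + ((101 - 27) + N(d(1), 7)))**2 = (-(6 + 7)*(-10) + ((101 - 27) - 12*7))**2 = (-13*(-10) + (74 - 84))**2 = (-1*(-130) - 10)**2 = (130 - 10)**2 = 120**2 = 14400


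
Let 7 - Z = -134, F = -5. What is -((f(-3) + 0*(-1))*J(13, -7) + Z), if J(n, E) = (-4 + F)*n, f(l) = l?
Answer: -492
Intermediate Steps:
Z = 141 (Z = 7 - 1*(-134) = 7 + 134 = 141)
J(n, E) = -9*n (J(n, E) = (-4 - 5)*n = -9*n)
-((f(-3) + 0*(-1))*J(13, -7) + Z) = -((-3 + 0*(-1))*(-9*13) + 141) = -((-3 + 0)*(-117) + 141) = -(-3*(-117) + 141) = -(351 + 141) = -1*492 = -492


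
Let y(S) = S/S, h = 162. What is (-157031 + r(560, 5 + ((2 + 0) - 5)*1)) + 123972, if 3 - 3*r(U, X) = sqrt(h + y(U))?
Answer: -33058 - sqrt(163)/3 ≈ -33062.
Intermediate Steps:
y(S) = 1
r(U, X) = 1 - sqrt(163)/3 (r(U, X) = 1 - sqrt(162 + 1)/3 = 1 - sqrt(163)/3)
(-157031 + r(560, 5 + ((2 + 0) - 5)*1)) + 123972 = (-157031 + (1 - sqrt(163)/3)) + 123972 = (-157030 - sqrt(163)/3) + 123972 = -33058 - sqrt(163)/3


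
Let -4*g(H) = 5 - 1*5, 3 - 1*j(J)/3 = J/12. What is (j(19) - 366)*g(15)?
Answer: 0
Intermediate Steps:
j(J) = 9 - J/4 (j(J) = 9 - 3*J/12 = 9 - J/4)
g(H) = 0 (g(H) = -(5 - 1*5)/4 = -(5 - 5)/4 = -1/4*0 = 0)
(j(19) - 366)*g(15) = ((9 - 1/4*19) - 366)*0 = ((9 - 19/4) - 366)*0 = (17/4 - 366)*0 = -1447/4*0 = 0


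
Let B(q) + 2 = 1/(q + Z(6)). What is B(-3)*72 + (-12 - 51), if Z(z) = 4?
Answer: -135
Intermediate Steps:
B(q) = -2 + 1/(4 + q) (B(q) = -2 + 1/(q + 4) = -2 + 1/(4 + q))
B(-3)*72 + (-12 - 51) = ((-7 - 2*(-3))/(4 - 3))*72 + (-12 - 51) = ((-7 + 6)/1)*72 - 63 = (1*(-1))*72 - 63 = -1*72 - 63 = -72 - 63 = -135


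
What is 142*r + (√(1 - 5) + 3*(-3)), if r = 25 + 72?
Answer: 13765 + 2*I ≈ 13765.0 + 2.0*I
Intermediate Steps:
r = 97
142*r + (√(1 - 5) + 3*(-3)) = 142*97 + (√(1 - 5) + 3*(-3)) = 13774 + (√(-4) - 9) = 13774 + (2*I - 9) = 13774 + (-9 + 2*I) = 13765 + 2*I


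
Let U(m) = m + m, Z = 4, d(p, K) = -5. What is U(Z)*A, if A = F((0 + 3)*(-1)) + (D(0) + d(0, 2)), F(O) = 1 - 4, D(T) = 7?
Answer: -8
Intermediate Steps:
U(m) = 2*m
F(O) = -3
A = -1 (A = -3 + (7 - 5) = -3 + 2 = -1)
U(Z)*A = (2*4)*(-1) = 8*(-1) = -8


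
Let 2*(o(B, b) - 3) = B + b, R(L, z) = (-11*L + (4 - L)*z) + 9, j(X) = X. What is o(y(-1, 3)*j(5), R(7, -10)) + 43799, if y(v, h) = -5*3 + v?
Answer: 43743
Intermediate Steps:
y(v, h) = -15 + v
R(L, z) = 9 - 11*L + z*(4 - L) (R(L, z) = (-11*L + z*(4 - L)) + 9 = 9 - 11*L + z*(4 - L))
o(B, b) = 3 + B/2 + b/2 (o(B, b) = 3 + (B + b)/2 = 3 + (B/2 + b/2) = 3 + B/2 + b/2)
o(y(-1, 3)*j(5), R(7, -10)) + 43799 = (3 + ((-15 - 1)*5)/2 + (9 - 11*7 + 4*(-10) - 1*7*(-10))/2) + 43799 = (3 + (-16*5)/2 + (9 - 77 - 40 + 70)/2) + 43799 = (3 + (½)*(-80) + (½)*(-38)) + 43799 = (3 - 40 - 19) + 43799 = -56 + 43799 = 43743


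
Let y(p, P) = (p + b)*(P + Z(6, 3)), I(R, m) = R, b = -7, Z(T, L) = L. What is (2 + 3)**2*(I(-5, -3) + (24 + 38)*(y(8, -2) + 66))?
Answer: 103725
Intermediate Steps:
y(p, P) = (-7 + p)*(3 + P) (y(p, P) = (p - 7)*(P + 3) = (-7 + p)*(3 + P))
(2 + 3)**2*(I(-5, -3) + (24 + 38)*(y(8, -2) + 66)) = (2 + 3)**2*(-5 + (24 + 38)*((-21 - 7*(-2) + 3*8 - 2*8) + 66)) = 5**2*(-5 + 62*((-21 + 14 + 24 - 16) + 66)) = 25*(-5 + 62*(1 + 66)) = 25*(-5 + 62*67) = 25*(-5 + 4154) = 25*4149 = 103725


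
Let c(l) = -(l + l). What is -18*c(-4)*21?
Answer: -3024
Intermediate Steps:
c(l) = -2*l
-18*c(-4)*21 = -(-36)*(-4)*21 = -18*8*21 = -144*21 = -3024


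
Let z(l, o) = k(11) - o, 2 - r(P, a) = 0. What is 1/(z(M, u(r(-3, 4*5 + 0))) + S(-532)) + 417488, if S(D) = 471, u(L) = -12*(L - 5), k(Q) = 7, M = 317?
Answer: 184529697/442 ≈ 4.1749e+5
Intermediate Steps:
r(P, a) = 2 (r(P, a) = 2 - 1*0 = 2 + 0 = 2)
u(L) = 60 - 12*L (u(L) = -12*(-5 + L) = 60 - 12*L)
z(l, o) = 7 - o
1/(z(M, u(r(-3, 4*5 + 0))) + S(-532)) + 417488 = 1/((7 - (60 - 12*2)) + 471) + 417488 = 1/((7 - (60 - 24)) + 471) + 417488 = 1/((7 - 1*36) + 471) + 417488 = 1/((7 - 36) + 471) + 417488 = 1/(-29 + 471) + 417488 = 1/442 + 417488 = 184529697/442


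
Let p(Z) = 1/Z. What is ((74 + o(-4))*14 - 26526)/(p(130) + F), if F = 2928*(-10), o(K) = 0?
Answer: 3313700/3806399 ≈ 0.87056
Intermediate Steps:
F = -29280
((74 + o(-4))*14 - 26526)/(p(130) + F) = ((74 + 0)*14 - 26526)/(1/130 - 29280) = (74*14 - 26526)/(1/130 - 29280) = (1036 - 26526)/(-3806399/130) = -25490*(-130/3806399) = 3313700/3806399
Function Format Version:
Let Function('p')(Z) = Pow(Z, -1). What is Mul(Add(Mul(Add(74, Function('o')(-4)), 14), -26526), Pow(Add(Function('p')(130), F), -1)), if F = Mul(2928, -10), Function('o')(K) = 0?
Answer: Rational(3313700, 3806399) ≈ 0.87056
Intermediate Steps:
F = -29280
Mul(Add(Mul(Add(74, Function('o')(-4)), 14), -26526), Pow(Add(Function('p')(130), F), -1)) = Mul(Add(Mul(Add(74, 0), 14), -26526), Pow(Add(Pow(130, -1), -29280), -1)) = Mul(Add(Mul(74, 14), -26526), Pow(Add(Rational(1, 130), -29280), -1)) = Mul(Add(1036, -26526), Pow(Rational(-3806399, 130), -1)) = Mul(-25490, Rational(-130, 3806399)) = Rational(3313700, 3806399)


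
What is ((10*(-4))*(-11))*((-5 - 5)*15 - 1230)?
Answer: -607200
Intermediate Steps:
((10*(-4))*(-11))*((-5 - 5)*15 - 1230) = (-40*(-11))*(-10*15 - 1230) = 440*(-150 - 1230) = 440*(-1380) = -607200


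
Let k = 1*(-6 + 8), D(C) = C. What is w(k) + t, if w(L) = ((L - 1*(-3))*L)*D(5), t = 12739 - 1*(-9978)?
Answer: 22767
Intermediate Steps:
t = 22717 (t = 12739 + 9978 = 22717)
k = 2 (k = 1*2 = 2)
w(L) = 5*L*(3 + L) (w(L) = ((L - 1*(-3))*L)*5 = ((L + 3)*L)*5 = ((3 + L)*L)*5 = (L*(3 + L))*5 = 5*L*(3 + L))
w(k) + t = 5*2*(3 + 2) + 22717 = 5*2*5 + 22717 = 50 + 22717 = 22767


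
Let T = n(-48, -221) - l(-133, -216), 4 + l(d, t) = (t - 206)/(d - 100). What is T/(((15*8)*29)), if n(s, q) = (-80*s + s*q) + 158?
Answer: 850927/202710 ≈ 4.1978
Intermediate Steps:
l(d, t) = -4 + (-206 + t)/(-100 + d) (l(d, t) = -4 + (t - 206)/(d - 100) = -4 + (-206 + t)/(-100 + d))
n(s, q) = 158 - 80*s + q*s (n(s, q) = (-80*s + q*s) + 158 = 158 - 80*s + q*s)
T = 3403708/233 (T = (158 - 80*(-48) - 221*(-48)) - (194 - 216 - 4*(-133))/(-100 - 133) = (158 + 3840 + 10608) - (194 - 216 + 532)/(-233) = 14606 - (-1)*510/233 = 14606 - 1*(-510/233) = 14606 + 510/233 = 3403708/233 ≈ 14608.)
T/(((15*8)*29)) = 3403708/(233*(((15*8)*29))) = 3403708/(233*((120*29))) = (3403708/233)/3480 = (3403708/233)*(1/3480) = 850927/202710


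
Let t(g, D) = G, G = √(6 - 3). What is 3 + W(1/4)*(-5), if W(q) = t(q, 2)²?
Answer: -12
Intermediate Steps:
G = √3 ≈ 1.7320
t(g, D) = √3
W(q) = 3 (W(q) = (√3)² = 3)
3 + W(1/4)*(-5) = 3 + 3*(-5) = 3 - 15 = -12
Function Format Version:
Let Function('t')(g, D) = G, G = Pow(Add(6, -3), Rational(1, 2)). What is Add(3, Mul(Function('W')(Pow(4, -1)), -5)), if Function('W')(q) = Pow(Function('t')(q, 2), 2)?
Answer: -12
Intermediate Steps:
G = Pow(3, Rational(1, 2)) ≈ 1.7320
Function('t')(g, D) = Pow(3, Rational(1, 2))
Function('W')(q) = 3 (Function('W')(q) = Pow(Pow(3, Rational(1, 2)), 2) = 3)
Add(3, Mul(Function('W')(Pow(4, -1)), -5)) = Add(3, Mul(3, -5)) = Add(3, -15) = -12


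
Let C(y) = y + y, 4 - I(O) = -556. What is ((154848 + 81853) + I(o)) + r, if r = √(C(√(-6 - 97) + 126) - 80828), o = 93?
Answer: 237261 + √(-80576 + 2*I*√103) ≈ 2.3726e+5 + 283.86*I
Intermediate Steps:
I(O) = 560 (I(O) = 4 - 1*(-556) = 4 + 556 = 560)
C(y) = 2*y
r = √(-80576 + 2*I*√103) (r = √(2*(√(-6 - 97) + 126) - 80828) = √(2*(√(-103) + 126) - 80828) = √(2*(I*√103 + 126) - 80828) = √(2*(126 + I*√103) - 80828) = √((252 + 2*I*√103) - 80828) = √(-80576 + 2*I*√103) ≈ 0.036 + 283.86*I)
((154848 + 81853) + I(o)) + r = ((154848 + 81853) + 560) + √(-80576 + 2*I*√103) = (236701 + 560) + √(-80576 + 2*I*√103) = 237261 + √(-80576 + 2*I*√103)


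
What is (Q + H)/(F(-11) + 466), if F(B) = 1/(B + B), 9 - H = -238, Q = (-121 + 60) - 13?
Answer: 3806/10251 ≈ 0.37128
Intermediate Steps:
Q = -74 (Q = -61 - 13 = -74)
H = 247 (H = 9 - 1*(-238) = 9 + 238 = 247)
F(B) = 1/(2*B)
(Q + H)/(F(-11) + 466) = (-74 + 247)/((½)/(-11) + 466) = 173/((½)*(-1/11) + 466) = 173/(-1/22 + 466) = 173/(10251/22) = 173*(22/10251) = 3806/10251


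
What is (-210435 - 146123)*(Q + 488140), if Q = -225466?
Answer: -93658516092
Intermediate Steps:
(-210435 - 146123)*(Q + 488140) = (-210435 - 146123)*(-225466 + 488140) = -356558*262674 = -93658516092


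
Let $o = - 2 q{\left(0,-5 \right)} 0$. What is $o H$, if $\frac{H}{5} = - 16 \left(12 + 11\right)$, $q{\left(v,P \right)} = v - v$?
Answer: $0$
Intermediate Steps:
$q{\left(v,P \right)} = 0$
$o = 0$ ($o = \left(-2\right) 0 \cdot 0 = 0 \cdot 0 = 0$)
$H = -1840$ ($H = 5 \left(- 16 \left(12 + 11\right)\right) = 5 \left(\left(-16\right) 23\right) = 5 \left(-368\right) = -1840$)
$o H = 0 \left(-1840\right) = 0$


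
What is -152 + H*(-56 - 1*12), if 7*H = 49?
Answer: -628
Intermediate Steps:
H = 7 (H = (1/7)*49 = 7)
-152 + H*(-56 - 1*12) = -152 + 7*(-56 - 1*12) = -152 + 7*(-56 - 12) = -152 + 7*(-68) = -152 - 476 = -628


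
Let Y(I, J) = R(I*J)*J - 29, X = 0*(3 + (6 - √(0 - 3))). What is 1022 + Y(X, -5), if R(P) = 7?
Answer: 958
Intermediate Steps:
X = 0 (X = 0*(3 + (6 - √(-3))) = 0*(3 + (6 - I*√3)) = 0*(9 - I*√3) = 0)
Y(I, J) = -29 + 7*J (Y(I, J) = 7*J - 29 = -29 + 7*J)
1022 + Y(X, -5) = 1022 + (-29 + 7*(-5)) = 1022 + (-29 - 35) = 1022 - 64 = 958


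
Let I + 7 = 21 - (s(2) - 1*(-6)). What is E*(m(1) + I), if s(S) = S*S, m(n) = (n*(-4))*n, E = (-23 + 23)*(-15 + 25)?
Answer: 0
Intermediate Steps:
E = 0 (E = 0*10 = 0)
m(n) = -4*n**2 (m(n) = (-4*n)*n = -4*n**2)
s(S) = S**2
I = 4 (I = -7 + (21 - (2**2 - 1*(-6))) = -7 + (21 - (4 + 6)) = -7 + (21 - 1*10) = -7 + (21 - 10) = -7 + 11 = 4)
E*(m(1) + I) = 0*(-4*1**2 + 4) = 0*(-4*1 + 4) = 0*(-4 + 4) = 0*0 = 0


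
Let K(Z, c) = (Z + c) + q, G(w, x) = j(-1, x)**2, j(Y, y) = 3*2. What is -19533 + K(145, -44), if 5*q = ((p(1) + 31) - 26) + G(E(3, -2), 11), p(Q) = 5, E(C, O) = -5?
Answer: -97114/5 ≈ -19423.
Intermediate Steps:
j(Y, y) = 6
G(w, x) = 36 (G(w, x) = 6**2 = 36)
q = 46/5 (q = (((5 + 31) - 26) + 36)/5 = ((36 - 26) + 36)/5 = (10 + 36)/5 = (1/5)*46 = 46/5 ≈ 9.2000)
K(Z, c) = 46/5 + Z + c (K(Z, c) = (Z + c) + 46/5 = 46/5 + Z + c)
-19533 + K(145, -44) = -19533 + (46/5 + 145 - 44) = -19533 + 551/5 = -97114/5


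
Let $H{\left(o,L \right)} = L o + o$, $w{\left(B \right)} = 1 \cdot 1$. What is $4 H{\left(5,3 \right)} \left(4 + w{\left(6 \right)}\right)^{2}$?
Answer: $2000$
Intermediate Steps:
$w{\left(B \right)} = 1$
$H{\left(o,L \right)} = o + L o$
$4 H{\left(5,3 \right)} \left(4 + w{\left(6 \right)}\right)^{2} = 4 \cdot 5 \left(1 + 3\right) \left(4 + 1\right)^{2} = 4 \cdot 5 \cdot 4 \cdot 5^{2} = 4 \cdot 20 \cdot 25 = 80 \cdot 25 = 2000$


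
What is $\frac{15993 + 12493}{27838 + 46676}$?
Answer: $\frac{14243}{37257} \approx 0.38229$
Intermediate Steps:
$\frac{15993 + 12493}{27838 + 46676} = \frac{28486}{74514} = 28486 \cdot \frac{1}{74514} = \frac{14243}{37257}$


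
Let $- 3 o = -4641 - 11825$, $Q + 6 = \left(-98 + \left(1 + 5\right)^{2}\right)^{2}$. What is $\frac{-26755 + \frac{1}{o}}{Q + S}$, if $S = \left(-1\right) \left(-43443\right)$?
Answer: $- \frac{440547827}{778528946} \approx -0.56587$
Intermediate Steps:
$S = 43443$
$Q = 3838$ ($Q = -6 + \left(-98 + \left(1 + 5\right)^{2}\right)^{2} = -6 + \left(-98 + 6^{2}\right)^{2} = -6 + \left(-98 + 36\right)^{2} = -6 + \left(-62\right)^{2} = -6 + 3844 = 3838$)
$o = \frac{16466}{3}$ ($o = - \frac{-4641 - 11825}{3} = \left(- \frac{1}{3}\right) \left(-16466\right) = \frac{16466}{3} \approx 5488.7$)
$\frac{-26755 + \frac{1}{o}}{Q + S} = \frac{-26755 + \frac{1}{\frac{16466}{3}}}{3838 + 43443} = \frac{-26755 + \frac{3}{16466}}{47281} = \left(- \frac{440547827}{16466}\right) \frac{1}{47281} = - \frac{440547827}{778528946}$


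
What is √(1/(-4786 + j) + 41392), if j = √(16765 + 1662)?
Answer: √(41392 - 1/(4786 - √18427)) ≈ 203.45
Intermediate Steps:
j = √18427 ≈ 135.75
√(1/(-4786 + j) + 41392) = √(1/(-4786 + √18427) + 41392) = √(41392 + 1/(-4786 + √18427))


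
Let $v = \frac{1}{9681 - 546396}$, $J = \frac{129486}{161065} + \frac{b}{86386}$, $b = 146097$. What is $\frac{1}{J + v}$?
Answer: $\frac{298708971336774}{745322487446765} \approx 0.40078$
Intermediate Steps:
$J = \frac{34716890901}{13913761090}$ ($J = \frac{129486}{161065} + \frac{146097}{86386} = \frac{34716890901}{13913761090} \approx 2.4951$)
$v = - \frac{1}{536715}$ ($v = \frac{1}{-536715} = - \frac{1}{536715} \approx -1.8632 \cdot 10^{-6}$)
$\frac{1}{J + v} = \frac{1}{\frac{34716890901}{13913761090} - \frac{1}{536715}} = \frac{1}{\frac{745322487446765}{298708971336774}} = \frac{298708971336774}{745322487446765}$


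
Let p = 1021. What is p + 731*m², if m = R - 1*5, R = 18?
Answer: 124560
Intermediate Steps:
m = 13 (m = 18 - 1*5 = 18 - 5 = 13)
p + 731*m² = 1021 + 731*13² = 1021 + 731*169 = 1021 + 123539 = 124560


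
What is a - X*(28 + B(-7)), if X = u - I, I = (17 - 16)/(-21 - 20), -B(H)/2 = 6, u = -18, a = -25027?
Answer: -1014315/41 ≈ -24739.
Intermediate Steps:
B(H) = -12 (B(H) = -2*6 = -12)
I = -1/41 (I = 1/(-41) = 1*(-1/41) = -1/41 ≈ -0.024390)
X = -737/41 (X = -18 - 1*(-1/41) = -18 + 1/41 = -737/41 ≈ -17.976)
a - X*(28 + B(-7)) = -25027 - (-737)*(28 - 12)/41 = -25027 - (-737)*16/41 = -25027 - 1*(-11792/41) = -25027 + 11792/41 = -1014315/41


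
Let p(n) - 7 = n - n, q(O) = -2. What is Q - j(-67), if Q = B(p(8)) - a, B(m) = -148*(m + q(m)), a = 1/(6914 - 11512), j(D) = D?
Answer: -3094453/4598 ≈ -673.00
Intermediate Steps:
p(n) = 7 (p(n) = 7 + (n - n) = 7 + 0 = 7)
a = -1/4598 (a = 1/(-4598) = -1/4598 ≈ -0.00021749)
B(m) = 296 - 148*m (B(m) = -148*(m - 2) = -148*(-2 + m) = 296 - 148*m)
Q = -3402519/4598 (Q = (296 - 148*7) - 1*(-1/4598) = (296 - 1036) + 1/4598 = -740 + 1/4598 = -3402519/4598 ≈ -740.00)
Q - j(-67) = -3402519/4598 - 1*(-67) = -3402519/4598 + 67 = -3094453/4598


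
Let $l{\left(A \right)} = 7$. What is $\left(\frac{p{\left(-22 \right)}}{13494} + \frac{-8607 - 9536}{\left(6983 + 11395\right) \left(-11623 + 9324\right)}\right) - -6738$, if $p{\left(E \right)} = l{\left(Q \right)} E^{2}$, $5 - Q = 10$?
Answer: $\frac{640285830192127}{95022548478} \approx 6738.3$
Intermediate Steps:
$Q = -5$ ($Q = 5 - 10 = -5$)
$p{\left(E \right)} = 7 E^{2}$
$\left(\frac{p{\left(-22 \right)}}{13494} + \frac{-8607 - 9536}{\left(6983 + 11395\right) \left(-11623 + 9324\right)}\right) - -6738 = \left(\frac{7 \left(-22\right)^{2}}{13494} + \frac{-8607 - 9536}{\left(6983 + 11395\right) \left(-11623 + 9324\right)}\right) - -6738 = \left(7 \cdot 484 \cdot \frac{1}{13494} + \frac{-8607 - 9536}{18378 \left(-2299\right)}\right) + 6738 = \left(3388 \cdot \frac{1}{13494} - \frac{18143}{-42251022}\right) + 6738 = \left(\frac{1694}{6747} - - \frac{18143}{42251022}\right) + 6738 = \left(\frac{1694}{6747} + \frac{18143}{42251022}\right) + 6738 = \frac{23898547363}{95022548478} + 6738 = \frac{640285830192127}{95022548478}$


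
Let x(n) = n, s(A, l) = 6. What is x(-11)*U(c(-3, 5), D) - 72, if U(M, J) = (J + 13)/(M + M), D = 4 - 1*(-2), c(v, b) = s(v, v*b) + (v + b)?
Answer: -1361/16 ≈ -85.063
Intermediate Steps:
c(v, b) = 6 + b + v (c(v, b) = 6 + (v + b) = 6 + (b + v) = 6 + b + v)
D = 6 (D = 4 + 2 = 6)
U(M, J) = (13 + J)/(2*M) (U(M, J) = (13 + J)/((2*M)) = (13 + J)*(1/(2*M)) = (13 + J)/(2*M))
x(-11)*U(c(-3, 5), D) - 72 = -11*(13 + 6)/(2*(6 + 5 - 3)) - 72 = -11*19/(2*8) - 72 = -11*19/16 - 72 = -209/16 - 72 = -1361/16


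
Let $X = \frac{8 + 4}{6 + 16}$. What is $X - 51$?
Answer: $- \frac{555}{11} \approx -50.455$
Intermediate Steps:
$X = \frac{6}{11}$ ($X = \frac{12}{22} = 12 \cdot \frac{1}{22} = \frac{6}{11} \approx 0.54545$)
$X - 51 = \frac{6}{11} - 51 = - \frac{555}{11}$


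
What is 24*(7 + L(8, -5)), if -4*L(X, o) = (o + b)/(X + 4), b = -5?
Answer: 173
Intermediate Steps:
L(X, o) = -(-5 + o)/(4*(4 + X)) (L(X, o) = -(o - 5)/(4*(X + 4)) = -(-5 + o)/(4*(4 + X)))
24*(7 + L(8, -5)) = 24*(7 + (5 - 1*(-5))/(4*(4 + 8))) = 24*(7 + (¼)*(5 + 5)/12) = 24*(7 + (¼)*(1/12)*10) = 24*(7 + 5/24) = 24*(173/24) = 173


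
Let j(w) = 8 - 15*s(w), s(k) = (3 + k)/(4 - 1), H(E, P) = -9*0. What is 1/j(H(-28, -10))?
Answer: -⅐ ≈ -0.14286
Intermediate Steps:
H(E, P) = 0
s(k) = 1 + k/3 (s(k) = (3 + k)/3 = (3 + k)*(⅓) = 1 + k/3)
j(w) = -7 - 5*w (j(w) = 8 - 15*(1 + w/3) = 8 + (-15 - 5*w) = -7 - 5*w)
1/j(H(-28, -10)) = 1/(-7 - 5*0) = 1/(-7 + 0) = 1/(-7) = -⅐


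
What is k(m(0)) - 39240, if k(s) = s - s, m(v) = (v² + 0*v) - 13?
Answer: -39240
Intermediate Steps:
m(v) = -13 + v² (m(v) = (v² + 0) - 13 = v² - 13 = -13 + v²)
k(s) = 0
k(m(0)) - 39240 = 0 - 39240 = -39240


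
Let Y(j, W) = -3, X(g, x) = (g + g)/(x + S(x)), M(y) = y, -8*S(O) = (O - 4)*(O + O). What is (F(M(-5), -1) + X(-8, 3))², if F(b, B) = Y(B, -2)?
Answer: 11881/225 ≈ 52.804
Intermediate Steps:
S(O) = -O*(-4 + O)/4 (S(O) = -(O - 4)*(O + O)/8 = -(-4 + O)*2*O/8 = -O*(-4 + O)/4)
X(g, x) = 2*g/(x + x*(4 - x)/4) (X(g, x) = (g + g)/(x + x*(4 - x)/4) = (2*g)/(x + x*(4 - x)/4) = 2*g/(x + x*(4 - x)/4))
F(b, B) = -3
(F(M(-5), -1) + X(-8, 3))² = (-3 - 8*(-8)/(3*(-8 + 3)))² = (-3 - 8*(-8)*⅓/(-5))² = (-3 - 8*(-8)*⅓*(-⅕))² = (-3 - 64/15)² = (-109/15)² = 11881/225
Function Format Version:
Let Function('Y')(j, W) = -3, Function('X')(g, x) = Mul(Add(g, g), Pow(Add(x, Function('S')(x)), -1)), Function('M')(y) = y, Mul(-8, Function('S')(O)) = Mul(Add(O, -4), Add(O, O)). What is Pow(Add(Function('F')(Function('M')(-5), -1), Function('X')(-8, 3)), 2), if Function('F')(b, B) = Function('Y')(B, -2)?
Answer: Rational(11881, 225) ≈ 52.804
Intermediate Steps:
Function('S')(O) = Mul(Rational(-1, 4), O, Add(-4, O)) (Function('S')(O) = Mul(Rational(-1, 8), Mul(Add(O, -4), Add(O, O))) = Mul(Rational(-1, 8), Mul(Add(-4, O), Mul(2, O))) = Mul(Rational(-1, 8), Mul(2, O, Add(-4, O))) = Mul(Rational(-1, 4), O, Add(-4, O)))
Function('X')(g, x) = Mul(2, g, Pow(Add(x, Mul(Rational(1, 4), x, Add(4, Mul(-1, x)))), -1)) (Function('X')(g, x) = Mul(Add(g, g), Pow(Add(x, Mul(Rational(1, 4), x, Add(4, Mul(-1, x)))), -1)) = Mul(Mul(2, g), Pow(Add(x, Mul(Rational(1, 4), x, Add(4, Mul(-1, x)))), -1)) = Mul(2, g, Pow(Add(x, Mul(Rational(1, 4), x, Add(4, Mul(-1, x)))), -1)))
Function('F')(b, B) = -3
Pow(Add(Function('F')(Function('M')(-5), -1), Function('X')(-8, 3)), 2) = Pow(Add(-3, Mul(-8, -8, Pow(3, -1), Pow(Add(-8, 3), -1))), 2) = Pow(Add(-3, Mul(-8, -8, Rational(1, 3), Pow(-5, -1))), 2) = Pow(Add(-3, Mul(-8, -8, Rational(1, 3), Rational(-1, 5))), 2) = Pow(Add(-3, Rational(-64, 15)), 2) = Pow(Rational(-109, 15), 2) = Rational(11881, 225)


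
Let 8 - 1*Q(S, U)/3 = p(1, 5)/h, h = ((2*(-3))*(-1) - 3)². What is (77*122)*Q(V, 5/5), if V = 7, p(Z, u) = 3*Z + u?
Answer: 601216/3 ≈ 2.0041e+5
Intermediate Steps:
p(Z, u) = u + 3*Z
h = 9 (h = (-6*(-1) - 3)² = (6 - 3)² = 3² = 9)
Q(S, U) = 64/3 (Q(S, U) = 24 - 3*(5 + 3*1)/9 = 24 - 3*(5 + 3)/9 = 24 - 24/9 = 24 - 3*8/9 = 24 - 8/3 = 64/3)
(77*122)*Q(V, 5/5) = (77*122)*(64/3) = 9394*(64/3) = 601216/3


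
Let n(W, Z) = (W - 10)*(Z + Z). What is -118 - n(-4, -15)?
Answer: -538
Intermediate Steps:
n(W, Z) = 2*Z*(-10 + W) (n(W, Z) = (-10 + W)*(2*Z) = 2*Z*(-10 + W))
-118 - n(-4, -15) = -118 - 2*(-15)*(-10 - 4) = -118 - 2*(-15)*(-14) = -118 - 1*420 = -118 - 420 = -538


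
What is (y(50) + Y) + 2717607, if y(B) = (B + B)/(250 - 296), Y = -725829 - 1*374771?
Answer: 37191111/23 ≈ 1.6170e+6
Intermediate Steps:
Y = -1100600 (Y = -725829 - 374771 = -1100600)
y(B) = -B/23 (y(B) = (2*B)/(-46) = (2*B)*(-1/46) = -B/23)
(y(50) + Y) + 2717607 = (-1/23*50 - 1100600) + 2717607 = (-50/23 - 1100600) + 2717607 = -25313850/23 + 2717607 = 37191111/23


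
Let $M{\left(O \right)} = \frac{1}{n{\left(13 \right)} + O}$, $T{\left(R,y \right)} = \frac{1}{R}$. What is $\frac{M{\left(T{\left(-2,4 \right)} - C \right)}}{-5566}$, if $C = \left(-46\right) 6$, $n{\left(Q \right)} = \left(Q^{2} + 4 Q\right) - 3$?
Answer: $- \frac{1}{2746821} \approx -3.6406 \cdot 10^{-7}$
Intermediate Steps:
$n{\left(Q \right)} = -3 + Q^{2} + 4 Q$
$C = -276$
$M{\left(O \right)} = \frac{1}{218 + O}$ ($M{\left(O \right)} = \frac{1}{\left(-3 + 13^{2} + 4 \cdot 13\right) + O} = \frac{1}{\left(-3 + 169 + 52\right) + O} = \frac{1}{218 + O}$)
$\frac{M{\left(T{\left(-2,4 \right)} - C \right)}}{-5566} = \frac{1}{\left(218 + \left(\frac{1}{-2} - -276\right)\right) \left(-5566\right)} = \frac{1}{218 + \left(- \frac{1}{2} + 276\right)} \left(- \frac{1}{5566}\right) = \frac{1}{218 + \frac{551}{2}} \left(- \frac{1}{5566}\right) = \frac{1}{\frac{987}{2}} \left(- \frac{1}{5566}\right) = \frac{2}{987} \left(- \frac{1}{5566}\right) = - \frac{1}{2746821}$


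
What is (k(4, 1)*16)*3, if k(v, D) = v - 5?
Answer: -48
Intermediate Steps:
k(v, D) = -5 + v
(k(4, 1)*16)*3 = ((-5 + 4)*16)*3 = -1*16*3 = -16*3 = -48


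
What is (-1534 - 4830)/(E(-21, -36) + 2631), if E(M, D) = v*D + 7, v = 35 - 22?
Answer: -3182/1085 ≈ -2.9327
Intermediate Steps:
v = 13
E(M, D) = 7 + 13*D (E(M, D) = 13*D + 7 = 7 + 13*D)
(-1534 - 4830)/(E(-21, -36) + 2631) = (-1534 - 4830)/((7 + 13*(-36)) + 2631) = -6364/((7 - 468) + 2631) = -6364/(-461 + 2631) = -6364/2170 = -6364*1/2170 = -3182/1085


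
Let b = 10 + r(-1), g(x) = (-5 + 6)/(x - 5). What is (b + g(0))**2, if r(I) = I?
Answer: 1936/25 ≈ 77.440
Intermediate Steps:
g(x) = 1/(-5 + x)
b = 9 (b = 10 - 1 = 9)
(b + g(0))**2 = (9 + 1/(-5 + 0))**2 = (9 + 1/(-5))**2 = (9 - 1/5)**2 = (44/5)**2 = 1936/25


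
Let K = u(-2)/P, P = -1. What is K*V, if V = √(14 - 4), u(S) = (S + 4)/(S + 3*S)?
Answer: √10/4 ≈ 0.79057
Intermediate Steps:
u(S) = (4 + S)/(4*S) (u(S) = (4 + S)/((4*S)) = (4 + S)*(1/(4*S)) = (4 + S)/(4*S))
K = ¼ (K = ((¼)*(4 - 2)/(-2))/(-1) = -(-1)*2/(4*2) = -1*(-¼) = ¼ ≈ 0.25000)
V = √10 ≈ 3.1623
K*V = √10/4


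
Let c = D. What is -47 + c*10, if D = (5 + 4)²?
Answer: 763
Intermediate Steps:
D = 81 (D = 9² = 81)
c = 81
-47 + c*10 = -47 + 81*10 = -47 + 810 = 763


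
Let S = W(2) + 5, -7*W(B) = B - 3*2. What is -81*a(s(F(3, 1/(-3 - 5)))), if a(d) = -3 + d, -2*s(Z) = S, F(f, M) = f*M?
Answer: 6561/14 ≈ 468.64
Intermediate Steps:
W(B) = 6/7 - B/7 (W(B) = -(B - 3*2)/7 = -(B - 6)/7 = -(-6 + B)/7 = 6/7 - B/7)
S = 39/7 (S = (6/7 - 1/7*2) + 5 = (6/7 - 2/7) + 5 = 4/7 + 5 = 39/7 ≈ 5.5714)
F(f, M) = M*f
s(Z) = -39/14 (s(Z) = -1/2*39/7 = -39/14)
-81*a(s(F(3, 1/(-3 - 5)))) = -81*(-3 - 39/14) = -81*(-81/14) = 6561/14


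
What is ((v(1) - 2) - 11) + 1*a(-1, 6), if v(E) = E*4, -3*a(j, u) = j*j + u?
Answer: -34/3 ≈ -11.333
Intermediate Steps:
a(j, u) = -u/3 - j²/3 (a(j, u) = -(j*j + u)/3 = -(j² + u)/3 = -(u + j²)/3 = -u/3 - j²/3)
v(E) = 4*E
((v(1) - 2) - 11) + 1*a(-1, 6) = ((4*1 - 2) - 11) + 1*(-⅓*6 - ⅓*(-1)²) = ((4 - 2) - 11) + 1*(-2 - ⅓*1) = (2 - 11) + 1*(-2 - ⅓) = -9 + 1*(-7/3) = -9 - 7/3 = -34/3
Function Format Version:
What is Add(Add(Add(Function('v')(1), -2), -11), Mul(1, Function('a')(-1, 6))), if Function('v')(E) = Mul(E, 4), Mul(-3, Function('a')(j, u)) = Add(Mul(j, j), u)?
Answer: Rational(-34, 3) ≈ -11.333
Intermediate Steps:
Function('a')(j, u) = Add(Mul(Rational(-1, 3), u), Mul(Rational(-1, 3), Pow(j, 2))) (Function('a')(j, u) = Mul(Rational(-1, 3), Add(Mul(j, j), u)) = Mul(Rational(-1, 3), Add(Pow(j, 2), u)) = Mul(Rational(-1, 3), Add(u, Pow(j, 2))) = Add(Mul(Rational(-1, 3), u), Mul(Rational(-1, 3), Pow(j, 2))))
Function('v')(E) = Mul(4, E)
Add(Add(Add(Function('v')(1), -2), -11), Mul(1, Function('a')(-1, 6))) = Add(Add(Add(Mul(4, 1), -2), -11), Mul(1, Add(Mul(Rational(-1, 3), 6), Mul(Rational(-1, 3), Pow(-1, 2))))) = Add(Add(Add(4, -2), -11), Mul(1, Add(-2, Mul(Rational(-1, 3), 1)))) = Add(Add(2, -11), Mul(1, Add(-2, Rational(-1, 3)))) = Add(-9, Mul(1, Rational(-7, 3))) = Add(-9, Rational(-7, 3)) = Rational(-34, 3)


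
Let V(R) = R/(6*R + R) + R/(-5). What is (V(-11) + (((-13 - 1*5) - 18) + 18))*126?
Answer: -9864/5 ≈ -1972.8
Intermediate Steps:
V(R) = ⅐ - R/5 (V(R) = R/((7*R)) + R*(-⅕) = R*(1/(7*R)) - R/5 = ⅐ - R/5)
(V(-11) + (((-13 - 1*5) - 18) + 18))*126 = ((⅐ - ⅕*(-11)) + (((-13 - 1*5) - 18) + 18))*126 = ((⅐ + 11/5) + (((-13 - 5) - 18) + 18))*126 = (82/35 + ((-18 - 18) + 18))*126 = (82/35 + (-36 + 18))*126 = (82/35 - 18)*126 = -548/35*126 = -9864/5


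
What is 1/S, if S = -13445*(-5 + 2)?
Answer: 1/40335 ≈ 2.4792e-5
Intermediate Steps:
S = 40335 (S = -13445*(-3) = -2689*(-15) = 40335)
1/S = 1/40335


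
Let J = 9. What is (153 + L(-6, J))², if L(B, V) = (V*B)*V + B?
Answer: 114921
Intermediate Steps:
L(B, V) = B + B*V² (L(B, V) = (B*V)*V + B = B*V² + B = B + B*V²)
(153 + L(-6, J))² = (153 - 6*(1 + 9²))² = (153 - 6*(1 + 81))² = (153 - 6*82)² = (153 - 492)² = (-339)² = 114921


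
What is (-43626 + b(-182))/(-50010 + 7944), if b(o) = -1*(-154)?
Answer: 1144/1107 ≈ 1.0334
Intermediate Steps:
b(o) = 154
(-43626 + b(-182))/(-50010 + 7944) = (-43626 + 154)/(-50010 + 7944) = -43472/(-42066) = -43472*(-1/42066) = 1144/1107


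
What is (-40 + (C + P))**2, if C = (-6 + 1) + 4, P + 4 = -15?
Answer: 3600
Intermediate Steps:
P = -19 (P = -4 - 15 = -19)
C = -1 (C = -5 + 4 = -1)
(-40 + (C + P))**2 = (-40 + (-1 - 19))**2 = (-40 - 20)**2 = (-60)**2 = 3600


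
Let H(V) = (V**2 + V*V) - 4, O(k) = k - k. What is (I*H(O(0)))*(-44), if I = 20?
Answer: 3520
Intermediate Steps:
O(k) = 0
H(V) = -4 + 2*V**2 (H(V) = (V**2 + V**2) - 4 = 2*V**2 - 4 = -4 + 2*V**2)
(I*H(O(0)))*(-44) = (20*(-4 + 2*0**2))*(-44) = (20*(-4 + 2*0))*(-44) = (20*(-4 + 0))*(-44) = (20*(-4))*(-44) = -80*(-44) = 3520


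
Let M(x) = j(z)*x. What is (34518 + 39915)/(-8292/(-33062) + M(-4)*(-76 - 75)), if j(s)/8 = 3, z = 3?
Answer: 410150641/79879174 ≈ 5.1346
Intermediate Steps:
j(s) = 24 (j(s) = 8*3 = 24)
M(x) = 24*x
(34518 + 39915)/(-8292/(-33062) + M(-4)*(-76 - 75)) = (34518 + 39915)/(-8292/(-33062) + (24*(-4))*(-76 - 75)) = 74433/(-8292*(-1/33062) - 96*(-151)) = 74433/(4146/16531 + 14496) = 74433/(239637522/16531) = 74433*(16531/239637522) = 410150641/79879174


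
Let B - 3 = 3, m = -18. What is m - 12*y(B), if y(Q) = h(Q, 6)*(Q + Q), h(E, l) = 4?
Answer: -594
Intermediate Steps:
B = 6 (B = 3 + 3 = 6)
y(Q) = 8*Q (y(Q) = 4*(Q + Q) = 4*(2*Q) = 8*Q)
m - 12*y(B) = -18 - 96*6 = -18 - 12*48 = -18 - 576 = -594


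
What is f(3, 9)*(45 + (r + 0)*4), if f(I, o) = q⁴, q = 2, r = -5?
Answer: 400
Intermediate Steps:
f(I, o) = 16 (f(I, o) = 2⁴ = 16)
f(3, 9)*(45 + (r + 0)*4) = 16*(45 + (-5 + 0)*4) = 16*(45 - 5*4) = 16*(45 - 20) = 16*25 = 400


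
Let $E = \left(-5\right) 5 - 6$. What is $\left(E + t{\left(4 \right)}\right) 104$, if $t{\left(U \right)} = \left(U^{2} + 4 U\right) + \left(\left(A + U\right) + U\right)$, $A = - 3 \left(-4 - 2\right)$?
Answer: $2808$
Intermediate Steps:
$E = -31$ ($E = -25 - 6 = -31$)
$A = 18$ ($A = \left(-3\right) \left(-6\right) = 18$)
$t{\left(U \right)} = 18 + U^{2} + 6 U$ ($t{\left(U \right)} = \left(U^{2} + 4 U\right) + \left(\left(18 + U\right) + U\right) = \left(U^{2} + 4 U\right) + \left(18 + 2 U\right) = 18 + U^{2} + 6 U$)
$\left(E + t{\left(4 \right)}\right) 104 = \left(-31 + \left(18 + 4^{2} + 6 \cdot 4\right)\right) 104 = \left(-31 + \left(18 + 16 + 24\right)\right) 104 = \left(-31 + 58\right) 104 = 27 \cdot 104 = 2808$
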